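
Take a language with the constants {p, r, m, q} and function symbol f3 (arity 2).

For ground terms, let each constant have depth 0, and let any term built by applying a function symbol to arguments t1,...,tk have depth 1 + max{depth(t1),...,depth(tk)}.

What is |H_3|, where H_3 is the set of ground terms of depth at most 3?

Write N_k for the number of ground terms of depth ≤ k. A term of depth ≤ k is either a constant or a function symbol applied to arguments of depth ≤ k−1, so N_k = 4 + N_{k-1}^2.
N_0 = 4
N_1 = 4 + 4^2 = 20
N_2 = 4 + 20^2 = 404
N_3 = 4 + 404^2 = 163220

163220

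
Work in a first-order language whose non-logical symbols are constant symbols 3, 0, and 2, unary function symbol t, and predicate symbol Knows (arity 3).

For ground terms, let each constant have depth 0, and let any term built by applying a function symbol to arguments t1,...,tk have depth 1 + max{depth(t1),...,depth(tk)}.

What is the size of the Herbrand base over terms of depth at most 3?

First count ground terms of depth ≤ 3.
Count level by level. With function symbols t/1, the terms of depth ≤ k are the 3 constants together with each function applied to depth-≤(k−1) tuples, so N_k = 3 + N_{k-1}.
N_0 = 3
N_1 = 3 + 3 = 6
N_2 = 3 + 6 = 9
N_3 = 3 + 9 = 12
Explicitly: 3, 0, 2, t(3), t(0), t(2), t(t(3)), t(t(0)), t(t(2)), t(t(t(3))), t(t(t(0))), t(t(t(2))).
So |H| = 12.
Each predicate of arity r yields |H|^r ground atoms (one per choice of an r-tuple from H):
  Knows: 12^3 = 1728
Total ground atoms: 1728.

1728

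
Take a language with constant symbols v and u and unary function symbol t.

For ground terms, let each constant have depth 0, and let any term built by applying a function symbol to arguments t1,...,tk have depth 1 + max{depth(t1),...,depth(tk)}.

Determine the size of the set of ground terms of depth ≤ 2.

If N_k denotes the number of depth-≤k ground terms, the 2 constants give N_0 = 2, and each function symbol of arity r contributes N_{k-1}^r new terms at level k: N_k = 2 + N_{k-1}.
N_0 = 2
N_1 = 2 + 2 = 4
N_2 = 2 + 4 = 6
Explicitly: v, u, t(v), t(u), t(t(v)), t(t(u)).

6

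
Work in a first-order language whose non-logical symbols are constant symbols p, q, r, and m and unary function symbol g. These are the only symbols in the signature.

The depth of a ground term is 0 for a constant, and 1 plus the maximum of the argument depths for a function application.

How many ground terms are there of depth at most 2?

12

If N_k denotes the number of depth-≤k ground terms, the 4 constants give N_0 = 4, and each function symbol of arity r contributes N_{k-1}^r new terms at level k: N_k = 4 + N_{k-1}.
N_0 = 4
N_1 = 4 + 4 = 8
N_2 = 4 + 8 = 12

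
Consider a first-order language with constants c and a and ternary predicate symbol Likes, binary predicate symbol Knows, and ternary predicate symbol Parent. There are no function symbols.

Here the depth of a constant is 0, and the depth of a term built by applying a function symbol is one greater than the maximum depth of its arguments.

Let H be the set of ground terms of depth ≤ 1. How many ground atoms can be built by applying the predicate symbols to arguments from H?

First count ground terms of depth ≤ 1.
With no function symbols every ground term is a constant, so there are exactly 2 ground terms at every depth bound.
N_0 = 2
N_1 = 2
So |H| = 2.
For each predicate symbol, the number of ground atoms is |H| raised to its arity; summing:
  Likes: 2^3 = 8;  Knows: 2^2 = 4;  Parent: 2^3 = 8
Total ground atoms: 8 + 4 + 8 = 20.

20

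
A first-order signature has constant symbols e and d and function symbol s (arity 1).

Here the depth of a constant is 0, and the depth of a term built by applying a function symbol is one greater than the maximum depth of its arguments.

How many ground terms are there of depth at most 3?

8

Write N_k for the number of ground terms of depth ≤ k. A term of depth ≤ k is either a constant or a function symbol applied to arguments of depth ≤ k−1, so N_k = 2 + N_{k-1}.
N_0 = 2
N_1 = 2 + 2 = 4
N_2 = 2 + 4 = 6
N_3 = 2 + 6 = 8
Explicitly: e, d, s(e), s(d), s(s(e)), s(s(d)), s(s(s(e))), s(s(s(d))).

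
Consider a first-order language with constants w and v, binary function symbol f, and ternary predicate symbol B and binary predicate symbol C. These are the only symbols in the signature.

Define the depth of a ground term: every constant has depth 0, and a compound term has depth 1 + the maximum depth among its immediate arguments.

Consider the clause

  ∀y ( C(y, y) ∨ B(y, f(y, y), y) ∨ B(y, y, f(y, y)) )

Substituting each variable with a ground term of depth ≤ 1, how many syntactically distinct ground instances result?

Ground terms of depth ≤ 1:
  Write N_k for the number of ground terms of depth ≤ k. A term of depth ≤ k is either a constant or a function symbol applied to arguments of depth ≤ k−1, so N_k = 2 + N_{k-1}^2.
  N_0 = 2
  N_1 = 2 + 2^2 = 6
  Explicitly: w, v, f(w, w), f(w, v), f(v, w), f(v, v).
So there are 6 ground terms available for substitution.
The variable y ranges independently over the available ground terms, and distinct assignments produce distinct instances.
Number of ground instances = 6.

6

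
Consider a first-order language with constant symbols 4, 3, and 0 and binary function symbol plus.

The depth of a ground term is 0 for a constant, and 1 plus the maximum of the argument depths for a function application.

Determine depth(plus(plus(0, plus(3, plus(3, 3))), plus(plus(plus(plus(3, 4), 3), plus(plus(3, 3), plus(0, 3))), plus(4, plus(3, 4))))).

depth(plus(3, 3)) = 1 + max(0, 0) = 1
depth(plus(3, plus(3, 3))) = 1 + max(0, 1) = 2
depth(plus(0, plus(3, plus(3, 3)))) = 1 + max(0, 2) = 3
depth(plus(3, 4)) = 1 + max(0, 0) = 1
depth(plus(plus(3, 4), 3)) = 1 + max(1, 0) = 2
depth(plus(0, 3)) = 1 + max(0, 0) = 1
depth(plus(plus(3, 3), plus(0, 3))) = 1 + max(1, 1) = 2
depth(plus(plus(plus(3, 4), 3), plus(plus(3, 3), plus(0, 3)))) = 1 + max(2, 2) = 3
depth(plus(4, plus(3, 4))) = 1 + max(0, 1) = 2
depth(plus(plus(plus(plus(3, 4), 3), plus(plus(3, 3), plus(0, 3))), plus(4, plus(3, 4)))) = 1 + max(3, 2) = 4
depth(plus(plus(0, plus(3, plus(3, 3))), plus(plus(plus(plus(3, 4), 3), plus(plus(3, 3), plus(0, 3))), plus(4, plus(3, 4))))) = 1 + max(3, 4) = 5

5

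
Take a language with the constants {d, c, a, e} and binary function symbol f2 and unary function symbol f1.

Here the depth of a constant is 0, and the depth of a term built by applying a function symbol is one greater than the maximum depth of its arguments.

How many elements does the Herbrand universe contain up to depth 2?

Count level by level. With function symbols f2/2, f1/1, the terms of depth ≤ k are the 4 constants together with each function applied to depth-≤(k−1) tuples, so N_k = 4 + N_{k-1}^2 + N_{k-1}.
N_0 = 4
N_1 = 4 + 4^2 + 4 = 24
N_2 = 4 + 24^2 + 24 = 604

604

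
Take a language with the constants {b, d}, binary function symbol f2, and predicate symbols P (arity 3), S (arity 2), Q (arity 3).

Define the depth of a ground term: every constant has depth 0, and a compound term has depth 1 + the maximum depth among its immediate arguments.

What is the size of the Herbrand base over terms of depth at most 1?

468

First count ground terms of depth ≤ 1.
Count level by level. With function symbols f2/2, the terms of depth ≤ k are the 2 constants together with each function applied to depth-≤(k−1) tuples, so N_k = 2 + N_{k-1}^2.
N_0 = 2
N_1 = 2 + 2^2 = 6
Explicitly: b, d, f2(b, b), f2(b, d), f2(d, b), f2(d, d).
So |H| = 6.
Each predicate of arity r yields |H|^r ground atoms (one per choice of an r-tuple from H):
  P: 6^3 = 216;  S: 6^2 = 36;  Q: 6^3 = 216
Total ground atoms: 216 + 36 + 216 = 468.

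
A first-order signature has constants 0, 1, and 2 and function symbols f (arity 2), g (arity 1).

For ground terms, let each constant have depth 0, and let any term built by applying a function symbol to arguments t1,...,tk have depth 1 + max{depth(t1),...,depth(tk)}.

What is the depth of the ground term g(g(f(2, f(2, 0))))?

4

depth(f(2, 0)) = 1 + max(0, 0) = 1
depth(f(2, f(2, 0))) = 1 + max(0, 1) = 2
depth(g(f(2, f(2, 0)))) = 1 + depth(f(2, f(2, 0))) = 1 + 2 = 3
depth(g(g(f(2, f(2, 0))))) = 1 + depth(g(f(2, f(2, 0)))) = 1 + 3 = 4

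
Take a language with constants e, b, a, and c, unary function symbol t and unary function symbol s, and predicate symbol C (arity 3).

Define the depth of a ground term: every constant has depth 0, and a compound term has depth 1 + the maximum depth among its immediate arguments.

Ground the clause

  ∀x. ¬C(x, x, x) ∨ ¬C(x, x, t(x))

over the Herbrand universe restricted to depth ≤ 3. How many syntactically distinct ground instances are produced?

Ground terms of depth ≤ 3:
  If N_k denotes the number of depth-≤k ground terms, the 4 constants give N_0 = 4, and each function symbol of arity r contributes N_{k-1}^r new terms at level k: N_k = 4 + N_{k-1} + N_{k-1}.
  N_0 = 4
  N_1 = 4 + 4 + 4 = 12
  N_2 = 4 + 12 + 12 = 28
  N_3 = 4 + 28 + 28 = 60
So there are 60 ground terms available for substitution.
The body mentions the single quantified variable x; since ground terms form a free algebra, no two substitutions collapse to the same formula.
Number of ground instances = 60.

60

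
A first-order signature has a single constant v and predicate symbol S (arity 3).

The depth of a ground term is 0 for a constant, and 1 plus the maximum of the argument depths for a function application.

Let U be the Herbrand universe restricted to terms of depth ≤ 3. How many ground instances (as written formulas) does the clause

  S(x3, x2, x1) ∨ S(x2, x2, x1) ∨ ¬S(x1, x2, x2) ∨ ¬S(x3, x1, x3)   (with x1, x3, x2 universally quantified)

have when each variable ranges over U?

1

Ground terms of depth ≤ 3:
  With no function symbols every ground term is a constant, so there is exactly 1 ground term at every depth bound.
  N_0 = 1
  N_1 = 1
  N_2 = 1
  N_3 = 1
So there is exactly 1 ground term available for substitution.
There are 3 variables to instantiate (x1, x3, x2), each occurring in at least one literal, so different choices give different ground instances.
Number of ground instances = 1^3 = 1.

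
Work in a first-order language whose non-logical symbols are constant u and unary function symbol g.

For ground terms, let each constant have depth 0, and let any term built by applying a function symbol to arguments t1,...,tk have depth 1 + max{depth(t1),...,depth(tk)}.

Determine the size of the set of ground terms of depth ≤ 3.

Write N_k for the number of ground terms of depth ≤ k. A term of depth ≤ k is either a constant or a function symbol applied to arguments of depth ≤ k−1, so N_k = 1 + N_{k-1}.
N_0 = 1
N_1 = 1 + 1 = 2
N_2 = 1 + 2 = 3
N_3 = 1 + 3 = 4
Explicitly: u, g(u), g(g(u)), g(g(g(u))).

4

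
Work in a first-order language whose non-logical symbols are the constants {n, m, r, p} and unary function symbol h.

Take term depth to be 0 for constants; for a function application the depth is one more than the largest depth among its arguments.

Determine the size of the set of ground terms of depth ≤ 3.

16

Let N_k = |{terms of depth ≤ k}|. Then N_0 = 4 and N_k = 4 + N_{k-1} for k ≥ 1 (one summand per function symbol, arity giving the exponent).
N_0 = 4
N_1 = 4 + 4 = 8
N_2 = 4 + 8 = 12
N_3 = 4 + 12 = 16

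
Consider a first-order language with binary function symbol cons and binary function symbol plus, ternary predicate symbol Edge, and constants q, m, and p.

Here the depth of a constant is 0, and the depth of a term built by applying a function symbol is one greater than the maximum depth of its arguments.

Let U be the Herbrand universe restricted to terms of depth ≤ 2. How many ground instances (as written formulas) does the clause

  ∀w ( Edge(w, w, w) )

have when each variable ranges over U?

Ground terms of depth ≤ 2:
  If N_k denotes the number of depth-≤k ground terms, the 3 constants give N_0 = 3, and each function symbol of arity r contributes N_{k-1}^r new terms at level k: N_k = 3 + N_{k-1}^2 + N_{k-1}^2.
  N_0 = 3
  N_1 = 3 + 3^2 + 3^2 = 21
  N_2 = 3 + 21^2 + 21^2 = 885
So there are 885 ground terms available for substitution.
The variable w ranges independently over the available ground terms, and distinct assignments produce distinct instances.
Number of ground instances = 885.

885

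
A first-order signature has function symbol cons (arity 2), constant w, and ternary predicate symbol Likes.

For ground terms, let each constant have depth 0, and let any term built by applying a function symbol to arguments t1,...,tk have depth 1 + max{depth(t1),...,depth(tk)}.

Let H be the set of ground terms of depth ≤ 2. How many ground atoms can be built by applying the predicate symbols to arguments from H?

125

First count ground terms of depth ≤ 2.
Let N_k = |{terms of depth ≤ k}|. Then N_0 = 1 and N_k = 1 + N_{k-1}^2 for k ≥ 1 (one summand per function symbol, arity giving the exponent).
N_0 = 1
N_1 = 1 + 1^2 = 2
N_2 = 1 + 2^2 = 5
So |H| = 5.
Each predicate of arity r yields |H|^r ground atoms (one per choice of an r-tuple from H):
  Likes: 5^3 = 125
Total ground atoms: 125.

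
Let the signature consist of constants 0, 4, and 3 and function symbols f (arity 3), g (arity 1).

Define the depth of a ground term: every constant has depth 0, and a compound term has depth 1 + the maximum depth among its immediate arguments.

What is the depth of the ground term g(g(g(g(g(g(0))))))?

6

depth(g(0)) = 1 + depth(0) = 1 + 0 = 1
depth(g(g(0))) = 1 + depth(g(0)) = 1 + 1 = 2
depth(g(g(g(0)))) = 1 + depth(g(g(0))) = 1 + 2 = 3
depth(g(g(g(g(0))))) = 1 + depth(g(g(g(0)))) = 1 + 3 = 4
depth(g(g(g(g(g(0)))))) = 1 + depth(g(g(g(g(0))))) = 1 + 4 = 5
depth(g(g(g(g(g(g(0))))))) = 1 + depth(g(g(g(g(g(0)))))) = 1 + 5 = 6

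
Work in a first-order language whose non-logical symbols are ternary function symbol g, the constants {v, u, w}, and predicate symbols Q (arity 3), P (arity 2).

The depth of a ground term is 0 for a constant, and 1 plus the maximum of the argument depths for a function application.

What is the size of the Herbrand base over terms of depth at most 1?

27900

First count ground terms of depth ≤ 1.
Write N_k for the number of ground terms of depth ≤ k. A term of depth ≤ k is either a constant or a function symbol applied to arguments of depth ≤ k−1, so N_k = 3 + N_{k-1}^3.
N_0 = 3
N_1 = 3 + 3^3 = 30
So |H| = 30.
A ground atom is a predicate applied to a tuple of terms from H, so the count is the sum over predicates of |H|^arity:
  Q: 30^3 = 27000;  P: 30^2 = 900
Total ground atoms: 27000 + 900 = 27900.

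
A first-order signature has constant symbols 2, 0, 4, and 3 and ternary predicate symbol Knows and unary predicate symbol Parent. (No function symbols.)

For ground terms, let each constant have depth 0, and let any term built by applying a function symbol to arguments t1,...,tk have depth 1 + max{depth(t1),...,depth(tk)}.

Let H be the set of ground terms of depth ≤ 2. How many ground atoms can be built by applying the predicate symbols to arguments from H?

68

First count ground terms of depth ≤ 2.
With no function symbols every ground term is a constant, so there are exactly 4 ground terms at every depth bound.
N_0 = 4
N_1 = 4
N_2 = 4
Explicitly: 2, 0, 4, 3.
So |H| = 4.
Ground atoms are formed by filling each argument slot of a predicate with a term from H, so an r-ary predicate gives |H|^r atoms:
  Knows: 4^3 = 64;  Parent: 4
Total ground atoms: 64 + 4 = 68.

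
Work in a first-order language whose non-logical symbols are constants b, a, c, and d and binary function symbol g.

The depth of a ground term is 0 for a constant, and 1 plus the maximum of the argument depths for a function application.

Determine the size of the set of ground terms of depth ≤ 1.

If N_k denotes the number of depth-≤k ground terms, the 4 constants give N_0 = 4, and each function symbol of arity r contributes N_{k-1}^r new terms at level k: N_k = 4 + N_{k-1}^2.
N_0 = 4
N_1 = 4 + 4^2 = 20

20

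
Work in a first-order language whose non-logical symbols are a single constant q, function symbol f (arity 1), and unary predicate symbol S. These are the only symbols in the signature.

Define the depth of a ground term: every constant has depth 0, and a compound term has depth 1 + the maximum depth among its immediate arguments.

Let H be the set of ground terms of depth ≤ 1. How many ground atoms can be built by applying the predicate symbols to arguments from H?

2

First count ground terms of depth ≤ 1.
Let N_k count ground terms of depth at most k. Each non-constant term of depth ≤ k is some function symbol applied to depth-≤(k−1) arguments, giving N_k = 1 + N_{k-1}.
N_0 = 1
N_1 = 1 + 1 = 2
Explicitly: q, f(q).
So |H| = 2.
Each predicate of arity r yields |H|^r ground atoms (one per choice of an r-tuple from H):
  S: 2
Total ground atoms: 2.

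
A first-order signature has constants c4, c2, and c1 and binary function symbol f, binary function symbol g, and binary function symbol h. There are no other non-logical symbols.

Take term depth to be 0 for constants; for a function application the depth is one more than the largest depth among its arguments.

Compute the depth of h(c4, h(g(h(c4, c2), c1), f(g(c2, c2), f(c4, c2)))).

depth(h(c4, c2)) = 1 + max(0, 0) = 1
depth(g(h(c4, c2), c1)) = 1 + max(1, 0) = 2
depth(g(c2, c2)) = 1 + max(0, 0) = 1
depth(f(c4, c2)) = 1 + max(0, 0) = 1
depth(f(g(c2, c2), f(c4, c2))) = 1 + max(1, 1) = 2
depth(h(g(h(c4, c2), c1), f(g(c2, c2), f(c4, c2)))) = 1 + max(2, 2) = 3
depth(h(c4, h(g(h(c4, c2), c1), f(g(c2, c2), f(c4, c2))))) = 1 + max(0, 3) = 4

4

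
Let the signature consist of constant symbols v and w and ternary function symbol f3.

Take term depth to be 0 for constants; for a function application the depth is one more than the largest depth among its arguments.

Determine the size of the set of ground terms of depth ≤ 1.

Let N_k = |{terms of depth ≤ k}|. Then N_0 = 2 and N_k = 2 + N_{k-1}^3 for k ≥ 1 (one summand per function symbol, arity giving the exponent).
N_0 = 2
N_1 = 2 + 2^3 = 10
Explicitly: v, w, f3(v, v, v), f3(v, v, w), f3(v, w, v), f3(v, w, w), f3(w, v, v), f3(w, v, w), f3(w, w, v), f3(w, w, w).

10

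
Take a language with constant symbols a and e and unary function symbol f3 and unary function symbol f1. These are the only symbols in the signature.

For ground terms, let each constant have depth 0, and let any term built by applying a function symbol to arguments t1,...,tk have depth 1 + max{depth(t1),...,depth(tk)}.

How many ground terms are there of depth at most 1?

6

Count level by level. With function symbols f3/1, f1/1, the terms of depth ≤ k are the 2 constants together with each function applied to depth-≤(k−1) tuples, so N_k = 2 + N_{k-1} + N_{k-1}.
N_0 = 2
N_1 = 2 + 2 + 2 = 6
Explicitly: a, e, f3(a), f3(e), f1(a), f1(e).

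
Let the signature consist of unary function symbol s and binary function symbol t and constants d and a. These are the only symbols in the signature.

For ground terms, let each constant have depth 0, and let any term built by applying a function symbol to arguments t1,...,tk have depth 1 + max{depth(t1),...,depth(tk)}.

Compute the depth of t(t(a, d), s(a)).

2

depth(t(a, d)) = 1 + max(0, 0) = 1
depth(s(a)) = 1 + depth(a) = 1 + 0 = 1
depth(t(t(a, d), s(a))) = 1 + max(1, 1) = 2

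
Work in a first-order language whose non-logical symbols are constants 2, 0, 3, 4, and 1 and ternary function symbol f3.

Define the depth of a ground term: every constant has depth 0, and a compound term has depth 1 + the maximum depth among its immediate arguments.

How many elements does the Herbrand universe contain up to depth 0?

5

Count level by level. With function symbols f3/3, the terms of depth ≤ k are the 5 constants together with each function applied to depth-≤(k−1) tuples, so N_k = 5 + N_{k-1}^3.
N_0 = 5
Explicitly: 2, 0, 3, 4, 1.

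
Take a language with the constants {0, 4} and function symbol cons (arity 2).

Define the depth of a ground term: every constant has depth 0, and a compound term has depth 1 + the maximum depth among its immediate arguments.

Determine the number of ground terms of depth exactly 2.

32

Write N_k for the number of ground terms of depth ≤ k. A term of depth ≤ k is either a constant or a function symbol applied to arguments of depth ≤ k−1, so N_k = 2 + N_{k-1}^2.
N_0 = 2
N_1 = 2 + 2^2 = 6
N_2 = 2 + 6^2 = 38
Terms of depth exactly 2: N_2 − N_1 = 38 − 6 = 32.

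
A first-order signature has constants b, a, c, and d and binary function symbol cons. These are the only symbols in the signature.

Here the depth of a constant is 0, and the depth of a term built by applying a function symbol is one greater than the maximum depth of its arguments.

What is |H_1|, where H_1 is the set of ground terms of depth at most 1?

Let N_k = |{terms of depth ≤ k}|. Then N_0 = 4 and N_k = 4 + N_{k-1}^2 for k ≥ 1 (one summand per function symbol, arity giving the exponent).
N_0 = 4
N_1 = 4 + 4^2 = 20

20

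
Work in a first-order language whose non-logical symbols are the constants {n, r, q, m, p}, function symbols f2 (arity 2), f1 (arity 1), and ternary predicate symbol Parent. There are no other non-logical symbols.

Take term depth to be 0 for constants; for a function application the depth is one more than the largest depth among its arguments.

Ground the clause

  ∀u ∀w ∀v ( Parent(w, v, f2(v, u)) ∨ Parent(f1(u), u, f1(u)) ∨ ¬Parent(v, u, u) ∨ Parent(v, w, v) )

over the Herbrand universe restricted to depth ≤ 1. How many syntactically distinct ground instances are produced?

42875

Ground terms of depth ≤ 1:
  Let N_k = |{terms of depth ≤ k}|. Then N_0 = 5 and N_k = 5 + N_{k-1}^2 + N_{k-1} for k ≥ 1 (one summand per function symbol, arity giving the exponent).
  N_0 = 5
  N_1 = 5 + 5^2 + 5 = 35
So there are 35 ground terms available for substitution.
Each of u, w, v ranges independently over the available ground terms, and distinct assignments produce distinct instances.
Number of ground instances = 35^3 = 42875.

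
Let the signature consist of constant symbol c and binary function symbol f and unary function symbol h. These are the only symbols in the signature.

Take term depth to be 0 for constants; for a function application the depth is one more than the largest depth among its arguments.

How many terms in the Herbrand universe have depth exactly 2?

Count level by level. With function symbols f/2, h/1, the terms of depth ≤ k are the 1 constant together with each function applied to depth-≤(k−1) tuples, so N_k = 1 + N_{k-1}^2 + N_{k-1}.
N_0 = 1
N_1 = 1 + 1^2 + 1 = 3
N_2 = 1 + 3^2 + 3 = 13
Terms of depth exactly 2: N_2 − N_1 = 13 − 3 = 10.

10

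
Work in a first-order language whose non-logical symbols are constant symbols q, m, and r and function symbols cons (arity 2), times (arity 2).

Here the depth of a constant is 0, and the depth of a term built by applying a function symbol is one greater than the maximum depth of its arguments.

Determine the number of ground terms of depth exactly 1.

Count level by level. With function symbols cons/2, times/2, the terms of depth ≤ k are the 3 constants together with each function applied to depth-≤(k−1) tuples, so N_k = 3 + N_{k-1}^2 + N_{k-1}^2.
N_0 = 3
N_1 = 3 + 3^2 + 3^2 = 21
Terms of depth exactly 1: N_1 − N_0 = 21 − 3 = 18.

18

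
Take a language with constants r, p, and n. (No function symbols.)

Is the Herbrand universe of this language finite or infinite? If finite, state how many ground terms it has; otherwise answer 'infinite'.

There are no function symbols, so every ground term is one of the 3 constants.
The Herbrand universe is {r, p, n}, which is finite with 3 elements.

3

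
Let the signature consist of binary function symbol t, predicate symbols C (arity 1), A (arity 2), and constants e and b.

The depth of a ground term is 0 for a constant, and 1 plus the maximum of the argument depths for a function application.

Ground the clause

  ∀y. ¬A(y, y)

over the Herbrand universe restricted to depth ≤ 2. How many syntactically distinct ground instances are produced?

38

Ground terms of depth ≤ 2:
  Write N_k for the number of ground terms of depth ≤ k. A term of depth ≤ k is either a constant or a function symbol applied to arguments of depth ≤ k−1, so N_k = 2 + N_{k-1}^2.
  N_0 = 2
  N_1 = 2 + 2^2 = 6
  N_2 = 2 + 6^2 = 38
So there are 38 ground terms available for substitution.
The variable y ranges independently over the available ground terms, and distinct assignments produce distinct instances.
Number of ground instances = 38.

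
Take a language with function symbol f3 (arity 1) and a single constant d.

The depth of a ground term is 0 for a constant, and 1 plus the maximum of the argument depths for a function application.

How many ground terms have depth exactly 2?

If N_k denotes the number of depth-≤k ground terms, the 1 constant gives N_0 = 1, and each function symbol of arity r contributes N_{k-1}^r new terms at level k: N_k = 1 + N_{k-1}.
N_0 = 1
N_1 = 1 + 1 = 2
N_2 = 1 + 2 = 3
Terms of depth exactly 2: N_2 − N_1 = 3 − 2 = 1.

1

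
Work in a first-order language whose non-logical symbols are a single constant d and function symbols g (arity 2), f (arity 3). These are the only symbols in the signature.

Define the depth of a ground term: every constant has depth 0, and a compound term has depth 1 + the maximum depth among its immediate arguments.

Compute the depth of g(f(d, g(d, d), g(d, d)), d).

3

depth(g(d, d)) = 1 + max(0, 0) = 1
depth(f(d, g(d, d), g(d, d))) = 1 + max(0, 1, 1) = 2
depth(g(f(d, g(d, d), g(d, d)), d)) = 1 + max(2, 0) = 3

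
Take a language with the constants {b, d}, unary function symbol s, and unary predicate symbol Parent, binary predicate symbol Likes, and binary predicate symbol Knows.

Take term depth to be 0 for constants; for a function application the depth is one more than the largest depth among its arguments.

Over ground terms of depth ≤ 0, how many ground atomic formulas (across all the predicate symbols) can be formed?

First count ground terms of depth ≤ 0.
Let N_k count ground terms of depth at most k. Each non-constant term of depth ≤ k is some function symbol applied to depth-≤(k−1) arguments, giving N_k = 2 + N_{k-1}.
N_0 = 2
So |H| = 2.
For each predicate symbol, the number of ground atoms is |H| raised to its arity; summing:
  Parent: 2;  Likes: 2^2 = 4;  Knows: 2^2 = 4
Total ground atoms: 2 + 4 + 4 = 10.

10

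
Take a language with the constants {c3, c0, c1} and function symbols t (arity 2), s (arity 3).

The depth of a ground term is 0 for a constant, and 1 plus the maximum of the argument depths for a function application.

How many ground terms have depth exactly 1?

36

If N_k denotes the number of depth-≤k ground terms, the 3 constants give N_0 = 3, and each function symbol of arity r contributes N_{k-1}^r new terms at level k: N_k = 3 + N_{k-1}^2 + N_{k-1}^3.
N_0 = 3
N_1 = 3 + 3^2 + 3^3 = 39
Terms of depth exactly 1: N_1 − N_0 = 39 − 3 = 36.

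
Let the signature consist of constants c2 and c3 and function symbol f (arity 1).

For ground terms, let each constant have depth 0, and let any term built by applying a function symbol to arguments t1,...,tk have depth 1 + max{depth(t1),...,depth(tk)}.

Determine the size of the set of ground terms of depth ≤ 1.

4

Count level by level. With function symbols f/1, the terms of depth ≤ k are the 2 constants together with each function applied to depth-≤(k−1) tuples, so N_k = 2 + N_{k-1}.
N_0 = 2
N_1 = 2 + 2 = 4
Explicitly: c2, c3, f(c2), f(c3).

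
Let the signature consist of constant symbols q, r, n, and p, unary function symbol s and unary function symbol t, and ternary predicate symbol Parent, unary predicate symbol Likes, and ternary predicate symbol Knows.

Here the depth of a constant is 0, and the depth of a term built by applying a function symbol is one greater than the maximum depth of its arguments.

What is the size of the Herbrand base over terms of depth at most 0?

First count ground terms of depth ≤ 0.
If N_k denotes the number of depth-≤k ground terms, the 4 constants give N_0 = 4, and each function symbol of arity r contributes N_{k-1}^r new terms at level k: N_k = 4 + N_{k-1} + N_{k-1}.
N_0 = 4
Explicitly: q, r, n, p.
So |H| = 4.
For each predicate symbol, the number of ground atoms is |H| raised to its arity; summing:
  Parent: 4^3 = 64;  Likes: 4;  Knows: 4^3 = 64
Total ground atoms: 64 + 4 + 64 = 132.

132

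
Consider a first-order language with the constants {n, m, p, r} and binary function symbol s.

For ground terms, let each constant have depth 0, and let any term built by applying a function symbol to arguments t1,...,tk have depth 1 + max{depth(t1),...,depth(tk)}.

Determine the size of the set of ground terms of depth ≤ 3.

163220

Let N_k count ground terms of depth at most k. Each non-constant term of depth ≤ k is some function symbol applied to depth-≤(k−1) arguments, giving N_k = 4 + N_{k-1}^2.
N_0 = 4
N_1 = 4 + 4^2 = 20
N_2 = 4 + 20^2 = 404
N_3 = 4 + 404^2 = 163220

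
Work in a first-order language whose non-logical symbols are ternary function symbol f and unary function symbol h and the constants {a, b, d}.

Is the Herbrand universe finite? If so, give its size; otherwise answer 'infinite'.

infinite

The signature has at least one function symbol (f, arity 3) and at least one constant (a).
Iterating f gives infinitely many distinct ground terms: a, f(a, a, a), f(f(a, a, a), f(a, a, a), f(a, a, a)), ...
So the Herbrand universe is infinite.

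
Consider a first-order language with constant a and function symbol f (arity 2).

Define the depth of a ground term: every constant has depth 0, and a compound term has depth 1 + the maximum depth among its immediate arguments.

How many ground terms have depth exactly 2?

3

Let N_k count ground terms of depth at most k. Each non-constant term of depth ≤ k is some function symbol applied to depth-≤(k−1) arguments, giving N_k = 1 + N_{k-1}^2.
N_0 = 1
N_1 = 1 + 1^2 = 2
N_2 = 1 + 2^2 = 5
Terms of depth exactly 2: N_2 − N_1 = 5 − 2 = 3.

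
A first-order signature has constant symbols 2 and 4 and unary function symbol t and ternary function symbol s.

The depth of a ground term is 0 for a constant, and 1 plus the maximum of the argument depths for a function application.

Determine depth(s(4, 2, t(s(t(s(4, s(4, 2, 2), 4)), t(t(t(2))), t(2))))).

depth(s(4, 2, 2)) = 1 + max(0, 0, 0) = 1
depth(s(4, s(4, 2, 2), 4)) = 1 + max(0, 1, 0) = 2
depth(t(s(4, s(4, 2, 2), 4))) = 1 + depth(s(4, s(4, 2, 2), 4)) = 1 + 2 = 3
depth(t(2)) = 1 + depth(2) = 1 + 0 = 1
depth(t(t(2))) = 1 + depth(t(2)) = 1 + 1 = 2
depth(t(t(t(2)))) = 1 + depth(t(t(2))) = 1 + 2 = 3
depth(s(t(s(4, s(4, 2, 2), 4)), t(t(t(2))), t(2))) = 1 + max(3, 3, 1) = 4
depth(t(s(t(s(4, s(4, 2, 2), 4)), t(t(t(2))), t(2)))) = 1 + depth(s(t(s(4, s(4, 2, 2), 4)), t(t(t(2))), t(2))) = 1 + 4 = 5
depth(s(4, 2, t(s(t(s(4, s(4, 2, 2), 4)), t(t(t(2))), t(2))))) = 1 + max(0, 0, 5) = 6

6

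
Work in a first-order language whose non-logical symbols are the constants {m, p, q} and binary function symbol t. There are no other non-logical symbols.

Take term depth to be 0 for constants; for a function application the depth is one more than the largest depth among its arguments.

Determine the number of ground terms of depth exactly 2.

Let N_k count ground terms of depth at most k. Each non-constant term of depth ≤ k is some function symbol applied to depth-≤(k−1) arguments, giving N_k = 3 + N_{k-1}^2.
N_0 = 3
N_1 = 3 + 3^2 = 12
N_2 = 3 + 12^2 = 147
Terms of depth exactly 2: N_2 − N_1 = 147 − 12 = 135.

135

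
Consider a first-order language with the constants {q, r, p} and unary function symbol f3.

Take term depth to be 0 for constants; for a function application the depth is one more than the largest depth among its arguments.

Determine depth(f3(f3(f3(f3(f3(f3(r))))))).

6

depth(f3(r)) = 1 + depth(r) = 1 + 0 = 1
depth(f3(f3(r))) = 1 + depth(f3(r)) = 1 + 1 = 2
depth(f3(f3(f3(r)))) = 1 + depth(f3(f3(r))) = 1 + 2 = 3
depth(f3(f3(f3(f3(r))))) = 1 + depth(f3(f3(f3(r)))) = 1 + 3 = 4
depth(f3(f3(f3(f3(f3(r)))))) = 1 + depth(f3(f3(f3(f3(r))))) = 1 + 4 = 5
depth(f3(f3(f3(f3(f3(f3(r))))))) = 1 + depth(f3(f3(f3(f3(f3(r)))))) = 1 + 5 = 6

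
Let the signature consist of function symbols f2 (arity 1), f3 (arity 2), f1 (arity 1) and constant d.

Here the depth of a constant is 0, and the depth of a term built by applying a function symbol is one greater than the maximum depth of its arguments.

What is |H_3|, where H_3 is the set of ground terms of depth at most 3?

Let N_k count ground terms of depth at most k. Each non-constant term of depth ≤ k is some function symbol applied to depth-≤(k−1) arguments, giving N_k = 1 + N_{k-1} + N_{k-1}^2 + N_{k-1}.
N_0 = 1
N_1 = 1 + 1 + 1^2 + 1 = 4
N_2 = 1 + 4 + 4^2 + 4 = 25
N_3 = 1 + 25 + 25^2 + 25 = 676

676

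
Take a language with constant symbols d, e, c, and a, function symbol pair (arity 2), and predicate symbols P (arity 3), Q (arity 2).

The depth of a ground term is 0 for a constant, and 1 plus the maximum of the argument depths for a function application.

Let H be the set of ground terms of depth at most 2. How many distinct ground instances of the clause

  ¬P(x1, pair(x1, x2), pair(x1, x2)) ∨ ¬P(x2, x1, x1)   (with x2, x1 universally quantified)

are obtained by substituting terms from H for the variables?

163216

Ground terms of depth ≤ 2:
  Count level by level. With function symbols pair/2, the terms of depth ≤ k are the 4 constants together with each function applied to depth-≤(k−1) tuples, so N_k = 4 + N_{k-1}^2.
  N_0 = 4
  N_1 = 4 + 4^2 = 20
  N_2 = 4 + 20^2 = 404
So there are 404 ground terms available for substitution.
The body mentions every one of the 2 quantified variables; since ground terms form a free algebra, no two substitutions collapse to the same formula.
Number of ground instances = 404^2 = 163216.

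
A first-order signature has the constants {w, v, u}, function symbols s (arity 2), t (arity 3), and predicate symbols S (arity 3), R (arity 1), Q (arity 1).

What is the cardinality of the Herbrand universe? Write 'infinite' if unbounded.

The signature has at least one function symbol (s, arity 2) and at least one constant (w).
Iterating s gives infinitely many distinct ground terms: w, s(w, w), s(s(w, w), s(w, w)), ...
So the Herbrand universe is infinite.

infinite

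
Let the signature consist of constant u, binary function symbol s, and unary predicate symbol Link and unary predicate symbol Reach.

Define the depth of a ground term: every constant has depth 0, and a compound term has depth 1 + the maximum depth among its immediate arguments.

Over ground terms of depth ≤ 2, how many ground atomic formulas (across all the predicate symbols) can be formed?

10

First count ground terms of depth ≤ 2.
Write N_k for the number of ground terms of depth ≤ k. A term of depth ≤ k is either a constant or a function symbol applied to arguments of depth ≤ k−1, so N_k = 1 + N_{k-1}^2.
N_0 = 1
N_1 = 1 + 1^2 = 2
N_2 = 1 + 2^2 = 5
Explicitly: u, s(u, u), s(u, s(u, u)), s(s(u, u), u), s(s(u, u), s(u, u)).
So |H| = 5.
For each predicate symbol, the number of ground atoms is |H| raised to its arity; summing:
  Link: 5;  Reach: 5
Total ground atoms: 5 + 5 = 10.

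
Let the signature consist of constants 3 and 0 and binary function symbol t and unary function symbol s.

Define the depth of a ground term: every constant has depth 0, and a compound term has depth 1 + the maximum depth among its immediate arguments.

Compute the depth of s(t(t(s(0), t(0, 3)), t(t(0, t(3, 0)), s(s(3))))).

5

depth(s(0)) = 1 + depth(0) = 1 + 0 = 1
depth(t(0, 3)) = 1 + max(0, 0) = 1
depth(t(s(0), t(0, 3))) = 1 + max(1, 1) = 2
depth(t(3, 0)) = 1 + max(0, 0) = 1
depth(t(0, t(3, 0))) = 1 + max(0, 1) = 2
depth(s(3)) = 1 + depth(3) = 1 + 0 = 1
depth(s(s(3))) = 1 + depth(s(3)) = 1 + 1 = 2
depth(t(t(0, t(3, 0)), s(s(3)))) = 1 + max(2, 2) = 3
depth(t(t(s(0), t(0, 3)), t(t(0, t(3, 0)), s(s(3))))) = 1 + max(2, 3) = 4
depth(s(t(t(s(0), t(0, 3)), t(t(0, t(3, 0)), s(s(3)))))) = 1 + depth(t(t(s(0), t(0, 3)), t(t(0, t(3, 0)), s(s(3))))) = 1 + 4 = 5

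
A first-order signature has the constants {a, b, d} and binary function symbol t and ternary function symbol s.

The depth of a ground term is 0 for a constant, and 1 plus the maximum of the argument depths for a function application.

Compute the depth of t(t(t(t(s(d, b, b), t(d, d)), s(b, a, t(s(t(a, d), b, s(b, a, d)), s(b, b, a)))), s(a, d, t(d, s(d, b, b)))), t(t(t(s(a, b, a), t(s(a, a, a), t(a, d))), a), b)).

7

depth(s(d, b, b)) = 1 + max(0, 0, 0) = 1
depth(t(d, d)) = 1 + max(0, 0) = 1
depth(t(s(d, b, b), t(d, d))) = 1 + max(1, 1) = 2
depth(t(a, d)) = 1 + max(0, 0) = 1
depth(s(b, a, d)) = 1 + max(0, 0, 0) = 1
depth(s(t(a, d), b, s(b, a, d))) = 1 + max(1, 0, 1) = 2
depth(s(b, b, a)) = 1 + max(0, 0, 0) = 1
depth(t(s(t(a, d), b, s(b, a, d)), s(b, b, a))) = 1 + max(2, 1) = 3
depth(s(b, a, t(s(t(a, d), b, s(b, a, d)), s(b, b, a)))) = 1 + max(0, 0, 3) = 4
depth(t(t(s(d, b, b), t(d, d)), s(b, a, t(s(t(a, d), b, s(b, a, d)), s(b, b, a))))) = 1 + max(2, 4) = 5
depth(t(d, s(d, b, b))) = 1 + max(0, 1) = 2
depth(s(a, d, t(d, s(d, b, b)))) = 1 + max(0, 0, 2) = 3
depth(t(t(t(s(d, b, b), t(d, d)), s(b, a, t(s(t(a, d), b, s(b, a, d)), s(b, b, a)))), s(a, d, t(d, s(d, b, b))))) = 1 + max(5, 3) = 6
depth(s(a, b, a)) = 1 + max(0, 0, 0) = 1
depth(s(a, a, a)) = 1 + max(0, 0, 0) = 1
depth(t(s(a, a, a), t(a, d))) = 1 + max(1, 1) = 2
depth(t(s(a, b, a), t(s(a, a, a), t(a, d)))) = 1 + max(1, 2) = 3
depth(t(t(s(a, b, a), t(s(a, a, a), t(a, d))), a)) = 1 + max(3, 0) = 4
depth(t(t(t(s(a, b, a), t(s(a, a, a), t(a, d))), a), b)) = 1 + max(4, 0) = 5
depth(t(t(t(t(s(d, b, b), t(d, d)), s(b, a, t(s(t(a, d), b, s(b, a, d)), s(b, b, a)))), s(a, d, t(d, s(d, b, b)))), t(t(t(s(a, b, a), t(s(a, a, a), t(a, d))), a), b))) = 1 + max(6, 5) = 7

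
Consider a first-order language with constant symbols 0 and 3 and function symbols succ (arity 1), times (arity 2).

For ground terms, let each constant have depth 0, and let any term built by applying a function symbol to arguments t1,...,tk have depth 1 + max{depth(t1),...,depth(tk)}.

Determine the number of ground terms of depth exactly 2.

66

Write N_k for the number of ground terms of depth ≤ k. A term of depth ≤ k is either a constant or a function symbol applied to arguments of depth ≤ k−1, so N_k = 2 + N_{k-1} + N_{k-1}^2.
N_0 = 2
N_1 = 2 + 2 + 2^2 = 8
N_2 = 2 + 8 + 8^2 = 74
Terms of depth exactly 2: N_2 − N_1 = 74 − 8 = 66.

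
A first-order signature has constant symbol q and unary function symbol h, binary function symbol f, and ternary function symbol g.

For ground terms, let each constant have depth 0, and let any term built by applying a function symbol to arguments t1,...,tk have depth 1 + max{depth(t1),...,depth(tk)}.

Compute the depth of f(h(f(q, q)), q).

3

depth(f(q, q)) = 1 + max(0, 0) = 1
depth(h(f(q, q))) = 1 + depth(f(q, q)) = 1 + 1 = 2
depth(f(h(f(q, q)), q)) = 1 + max(2, 0) = 3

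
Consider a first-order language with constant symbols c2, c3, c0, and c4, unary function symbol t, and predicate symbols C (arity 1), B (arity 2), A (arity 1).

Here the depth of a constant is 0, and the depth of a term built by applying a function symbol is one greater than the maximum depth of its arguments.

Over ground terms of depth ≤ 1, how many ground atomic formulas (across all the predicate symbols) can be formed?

First count ground terms of depth ≤ 1.
Write N_k for the number of ground terms of depth ≤ k. A term of depth ≤ k is either a constant or a function symbol applied to arguments of depth ≤ k−1, so N_k = 4 + N_{k-1}.
N_0 = 4
N_1 = 4 + 4 = 8
Explicitly: c2, c3, c0, c4, t(c2), t(c3), t(c0), t(c4).
So |H| = 8.
A ground atom is a predicate applied to a tuple of terms from H, so the count is the sum over predicates of |H|^arity:
  C: 8;  B: 8^2 = 64;  A: 8
Total ground atoms: 8 + 64 + 8 = 80.

80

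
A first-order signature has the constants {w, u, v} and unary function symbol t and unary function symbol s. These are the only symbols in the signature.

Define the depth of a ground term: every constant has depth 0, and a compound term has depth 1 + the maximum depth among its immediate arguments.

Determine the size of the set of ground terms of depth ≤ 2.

21

Count level by level. With function symbols t/1, s/1, the terms of depth ≤ k are the 3 constants together with each function applied to depth-≤(k−1) tuples, so N_k = 3 + N_{k-1} + N_{k-1}.
N_0 = 3
N_1 = 3 + 3 + 3 = 9
N_2 = 3 + 9 + 9 = 21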